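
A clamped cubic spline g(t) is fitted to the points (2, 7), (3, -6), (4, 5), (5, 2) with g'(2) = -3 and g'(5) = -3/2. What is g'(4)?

7

With σ_i denoting the second derivative at x_i, h_i = 1, 1, 1, and Δ_i = (y_(i+1) − y_i)/h_i = -13, 11, -3:
  1·σ_0 + 4·σ_1 + 1·σ_2 = 6(Δ_1 - Δ_0) = 144
  1·σ_1 + 4·σ_2 + 1·σ_3 = 6(Δ_2 - Δ_1) = -84
Clamped end conditions give two more equations: 2h_0·σ_0 + h_0·σ_1 = 6(Δ_0 - g'(2)) = -60 and h_2·σ_2 + 2h_2·σ_3 = 6(g'(5) - Δ_2) = 9.
Solving the tridiagonal system: σ_0 = -61, σ_1 = 62, σ_2 = -43, σ_3 = 26.
On [4, 5], g'(t) = b_2 + 2c_2·(t - 4) + 3d_2·(t - 4)² with b_2 = Δ_2 - h_2(2σ_2 + σ_3)/6 = 7, c_2 = σ_2/2 = -43/2, d_2 = (σ_3 - σ_2)/(6h_2) = 23/2. So g'(4) = 7.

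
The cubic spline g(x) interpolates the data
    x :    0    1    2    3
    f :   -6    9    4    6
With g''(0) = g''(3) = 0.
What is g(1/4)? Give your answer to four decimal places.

Let m_i = g''(x_i). Step sizes h_i = 1, 1, 1; slopes of the chords Δ_i = (y_(i+1) - y_i)/h_i = 15, -5, 2.
  1·m_0 + 4·m_1 + 1·m_2 = 6(Δ_1 - Δ_0) = -120
  1·m_1 + 4·m_2 + 1·m_3 = 6(Δ_2 - Δ_1) = 42
Natural end conditions: m_0 = m_3 = 0.
Solving the tridiagonal system: m_0 = 0, m_1 = -174/5, m_2 = 96/5, m_3 = 0.
On [0, 1], g(x) = -6 + 104/5·x + 0·x² - 29/5·x³.
With x = 1/4: g(1/4) = -57/64.

-0.8906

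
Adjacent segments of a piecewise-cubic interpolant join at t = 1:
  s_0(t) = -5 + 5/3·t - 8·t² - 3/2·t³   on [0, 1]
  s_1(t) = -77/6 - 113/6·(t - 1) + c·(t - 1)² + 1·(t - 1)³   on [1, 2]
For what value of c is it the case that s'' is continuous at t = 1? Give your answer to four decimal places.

s_0''(t) = -16 - 9·t, so s_0''(1) = -25. On the right, s_1''(1) = 2c, so c = -25/2.

-12.5000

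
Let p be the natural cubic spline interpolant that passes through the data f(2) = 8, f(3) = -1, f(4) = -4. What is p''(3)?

With M_i denoting the second derivative at x_i, h_i = 1, 1, and Δ_i = (y_(i+1) − y_i)/h_i = -9, -3:
  1·M_0 + 4·M_1 + 1·M_2 = 6(Δ_1 - Δ_0) = 36
Natural end conditions: M_0 = M_2 = 0.
Solving the tridiagonal system: M_0 = 0, M_1 = 9, M_2 = 0.

9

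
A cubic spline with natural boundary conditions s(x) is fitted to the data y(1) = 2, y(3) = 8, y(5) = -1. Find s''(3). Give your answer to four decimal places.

With m_i denoting the second derivative at x_i, h_i = 2, 2, and Δ_i = (y_(i+1) − y_i)/h_i = 3, -9/2:
  2·m_0 + 8·m_1 + 2·m_2 = 6(Δ_1 - Δ_0) = -45
Natural end conditions: m_0 = m_2 = 0.
Solving the tridiagonal system: m_0 = 0, m_1 = -45/8, m_2 = 0.

-5.6250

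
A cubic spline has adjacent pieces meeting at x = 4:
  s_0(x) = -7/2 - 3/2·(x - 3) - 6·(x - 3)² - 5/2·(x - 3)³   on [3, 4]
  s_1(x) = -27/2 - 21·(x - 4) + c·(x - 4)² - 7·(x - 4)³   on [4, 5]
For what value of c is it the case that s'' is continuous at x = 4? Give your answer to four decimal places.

s_0''(x) = -12 - 15·(x - 3), so s_0''(4) = -27. On the right, s_1''(4) = 2c, so c = -27/2.

-13.5000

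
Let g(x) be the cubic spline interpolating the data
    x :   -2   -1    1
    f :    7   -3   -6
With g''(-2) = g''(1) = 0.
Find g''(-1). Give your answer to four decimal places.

Let M_i = g''(x_i). Step sizes h_i = 1, 2; slopes of the chords Δ_i = (y_(i+1) - y_i)/h_i = -10, -3/2.
  1·M_0 + 6·M_1 + 2·M_2 = 6(Δ_1 - Δ_0) = 51
Natural end conditions: M_0 = M_2 = 0.
Hence M_0 = 0, M_1 = 17/2, M_2 = 0.

8.5000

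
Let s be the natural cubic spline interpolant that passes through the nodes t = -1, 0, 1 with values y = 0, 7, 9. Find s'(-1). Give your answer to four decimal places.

Put m_i = s'' at the i-th knot. Here h = (1, 1) and Δ = (7, 2), so the interior equations h_(i-1)·m_(i-1) + 2(h_(i-1)+h_i)·m_i + h_i·m_(i+1) = 6(Δ_i − Δ_(i-1)) read
  1·m_0 + 4·m_1 + 1·m_2 = 6(Δ_1 - Δ_0) = -30
Natural end conditions: m_0 = m_2 = 0.
Solving: m_0 = 0, m_1 = -15/2, m_2 = 0.
On [-1, 0], s'(t) = b_0 + 2c_0·(t + 1) + 3d_0·(t + 1)² with b_0 = Δ_0 - h_0(2m_0 + m_1)/6 = 33/4, c_0 = m_0/2 = 0, d_0 = (m_1 - m_0)/(6h_0) = -5/4. So s'(-1) = 33/4.

8.2500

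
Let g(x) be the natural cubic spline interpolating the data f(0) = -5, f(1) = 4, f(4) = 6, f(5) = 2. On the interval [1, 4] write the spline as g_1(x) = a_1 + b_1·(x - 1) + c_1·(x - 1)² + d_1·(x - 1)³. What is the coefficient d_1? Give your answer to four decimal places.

With M_i denoting the second derivative at x_i, h_i = 1, 3, 1, and Δ_i = (y_(i+1) − y_i)/h_i = 9, 2/3, -4:
  1·M_0 + 8·M_1 + 3·M_2 = 6(Δ_1 - Δ_0) = -50
  3·M_1 + 8·M_2 + 1·M_3 = 6(Δ_2 - Δ_1) = -28
Natural end conditions: M_0 = M_3 = 0.
Solving the tridiagonal system: M_0 = 0, M_1 = -316/55, M_2 = -74/55, M_3 = 0.
On [1, 4], with g_1(x) = a_1 + b_1·(x - 1) + c_1·(x - 1)² + d_1·(x - 1)³: c_1 = M_1/2 = -158/55, d_1 = (M_2 - M_1)/(6h_1) = 11/45, b_1 = Δ_1 - h_1(2M_1 + M_2)/6 = 1169/165.

0.2444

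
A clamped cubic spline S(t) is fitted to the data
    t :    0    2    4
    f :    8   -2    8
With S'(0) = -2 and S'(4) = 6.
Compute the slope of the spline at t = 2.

Put m_i = S'' at the i-th knot. Here h = (2, 2) and Δ = (-5, 5), so the interior equations h_(i-1)·m_(i-1) + 2(h_(i-1)+h_i)·m_i + h_i·m_(i+1) = 6(Δ_i − Δ_(i-1)) read
  2·m_0 + 8·m_1 + 2·m_2 = 6(Δ_1 - Δ_0) = 60
Clamped end conditions give two more equations: 2h_0·m_0 + h_0·m_1 = 6(Δ_0 - S'(0)) = -18 and h_1·m_1 + 2h_1·m_2 = 6(S'(4) - Δ_1) = 6.
Forward elimination and back-substitution give m_0 = -10, m_1 = 11, m_2 = -4.
On [2, 4], S'(t) = b_1 + 2c_1·(t - 2) + 3d_1·(t - 2)² with b_1 = Δ_1 - h_1(2m_1 + m_2)/6 = -1, c_1 = m_1/2 = 11/2, d_1 = (m_2 - m_1)/(6h_1) = -5/4. So S'(2) = -1.

-1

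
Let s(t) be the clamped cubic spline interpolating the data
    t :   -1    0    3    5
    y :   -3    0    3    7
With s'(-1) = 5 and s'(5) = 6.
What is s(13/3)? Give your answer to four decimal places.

4.2194

With M_i denoting the second derivative at x_i, h_i = 1, 3, 2, and Δ_i = (y_(i+1) − y_i)/h_i = 3, 1, 2:
  1·M_0 + 8·M_1 + 3·M_2 = 6(Δ_1 - Δ_0) = -12
  3·M_1 + 10·M_2 + 2·M_3 = 6(Δ_2 - Δ_1) = 6
Clamped end conditions give two more equations: 2h_0·M_0 + h_0·M_1 = 6(Δ_0 - s'(-1)) = -12 and h_2·M_2 + 2h_2·M_3 = 6(s'(5) - Δ_2) = 24.
Forward elimination and back-substitution give M_0 = -74/13, M_1 = -8/13, M_2 = -6/13, M_3 = 81/13.
On [3, 5], s(t) = 3 + 3/13·(t - 3) - 3/13·(t - 3)² + 29/52·(t - 3)³.
With (t - 3) = 4/3: s(13/3) = 1481/351.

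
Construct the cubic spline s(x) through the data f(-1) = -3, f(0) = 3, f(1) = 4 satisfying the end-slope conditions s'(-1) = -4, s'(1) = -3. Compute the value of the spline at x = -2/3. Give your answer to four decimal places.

With σ_i denoting the second derivative at x_i, h_i = 1, 1, and Δ_i = (y_(i+1) − y_i)/h_i = 6, 1:
  1·σ_0 + 4·σ_1 + 1·σ_2 = 6(Δ_1 - Δ_0) = -30
Clamped end conditions give two more equations: 2h_0·σ_0 + h_0·σ_1 = 6(Δ_0 - s'(-1)) = 60 and h_1·σ_1 + 2h_1·σ_2 = 6(s'(1) - Δ_1) = -24.
Solving the tridiagonal system: σ_0 = 38, σ_1 = -16, σ_2 = -4.
On [-1, 0], s(x) = -3 - 4·(x + 1) + 19·(x + 1)² - 9·(x + 1)³.
With (x + 1) = 1/3: s(-2/3) = -23/9.

-2.5556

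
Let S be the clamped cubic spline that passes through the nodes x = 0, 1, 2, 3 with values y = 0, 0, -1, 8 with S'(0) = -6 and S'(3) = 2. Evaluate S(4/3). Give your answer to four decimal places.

With σ_i denoting the second derivative at x_i, h_i = 1, 1, 1, and Δ_i = (y_(i+1) − y_i)/h_i = 0, -1, 9:
  1·σ_0 + 4·σ_1 + 1·σ_2 = 6(Δ_1 - Δ_0) = -6
  1·σ_1 + 4·σ_2 + 1·σ_3 = 6(Δ_2 - Δ_1) = 60
Clamped end conditions give two more equations: 2h_0·σ_0 + h_0·σ_1 = 6(Δ_0 - S'(0)) = 36 and h_2·σ_2 + 2h_2·σ_3 = 6(S'(3) - Δ_2) = -42.
Forward elimination and back-substitution give σ_0 = 76/3, σ_1 = -44/3, σ_2 = 82/3, σ_3 = -104/3.
On [1, 2], S(x) = 0 - 2/3·(x - 1) - 22/3·(x - 1)² + 7·(x - 1)³.
With (x - 1) = 1/3: S(4/3) = -7/9.

-0.7778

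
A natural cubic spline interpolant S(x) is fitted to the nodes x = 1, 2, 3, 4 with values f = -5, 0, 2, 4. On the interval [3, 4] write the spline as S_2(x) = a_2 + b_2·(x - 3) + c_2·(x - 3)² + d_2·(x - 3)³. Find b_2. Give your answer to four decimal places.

1.6000

Write M_i for S''(x_i). With h_i = 1, 1, 1 and divided differences Δ_i = 5, 2, 2, the continuity of S' gives the tridiagonal system
  1·M_0 + 4·M_1 + 1·M_2 = 6(Δ_1 - Δ_0) = -18
  1·M_1 + 4·M_2 + 1·M_3 = 6(Δ_2 - Δ_1) = 0
Natural end conditions: M_0 = M_3 = 0.
Forward elimination and back-substitution give M_0 = 0, M_1 = -24/5, M_2 = 6/5, M_3 = 0.
On [3, 4], with S_2(x) = a_2 + b_2·(x - 3) + c_2·(x - 3)² + d_2·(x - 3)³: c_2 = M_2/2 = 3/5, d_2 = (M_3 - M_2)/(6h_2) = -1/5, b_2 = Δ_2 - h_2(2M_2 + M_3)/6 = 8/5.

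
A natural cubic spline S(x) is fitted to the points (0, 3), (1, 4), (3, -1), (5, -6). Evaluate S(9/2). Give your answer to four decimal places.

Let M_i = S''(x_i). Step sizes h_i = 1, 2, 2; slopes of the chords Δ_i = (y_(i+1) - y_i)/h_i = 1, -5/2, -5/2.
  1·M_0 + 6·M_1 + 2·M_2 = 6(Δ_1 - Δ_0) = -21
  2·M_1 + 8·M_2 + 2·M_3 = 6(Δ_2 - Δ_1) = 0
Natural end conditions: M_0 = M_3 = 0.
Solving the tridiagonal system: M_0 = 0, M_1 = -42/11, M_2 = 21/22, M_3 = 0.
On [3, 5], S(x) = -1 - 69/22·(x - 3) + 21/44·(x - 3)² - 7/88·(x - 3)³.
With (x - 3) = 3/2: S(9/2) = -3449/704.

-4.8991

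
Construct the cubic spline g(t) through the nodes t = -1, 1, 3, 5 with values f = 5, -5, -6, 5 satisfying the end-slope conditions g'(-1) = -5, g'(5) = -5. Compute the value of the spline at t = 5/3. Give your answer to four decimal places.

-7.4667

Write σ_i for g''(x_i). With h_i = 2, 2, 2 and divided differences Δ_i = -5, -1/2, 11/2, the continuity of g' gives the tridiagonal system
  2·σ_0 + 8·σ_1 + 2·σ_2 = 6(Δ_1 - Δ_0) = 27
  2·σ_1 + 8·σ_2 + 2·σ_3 = 6(Δ_2 - Δ_1) = 36
Clamped end conditions give two more equations: 2h_0·σ_0 + h_0·σ_1 = 6(Δ_0 - g'(-1)) = 0 and h_2·σ_2 + 2h_2·σ_3 = 6(g'(5) - Δ_2) = -63.
Solving: σ_0 = -3/5, σ_1 = 6/5, σ_2 = 93/10, σ_3 = -102/5.
On [1, 3], g(t) = -5 - 22/5·(t - 1) + 3/5·(t - 1)² + 27/40·(t - 1)³.
With (t - 1) = 2/3: g(5/3) = -112/15.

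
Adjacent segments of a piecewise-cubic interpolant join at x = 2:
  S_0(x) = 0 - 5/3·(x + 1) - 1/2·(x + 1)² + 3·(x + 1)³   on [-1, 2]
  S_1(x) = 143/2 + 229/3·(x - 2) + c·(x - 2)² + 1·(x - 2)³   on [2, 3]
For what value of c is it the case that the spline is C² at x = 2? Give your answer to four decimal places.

S_0''(x) = -1 + 18·(x + 1), so S_0''(2) = 53. On the right, S_1''(2) = 2c, so c = 53/2.

26.5000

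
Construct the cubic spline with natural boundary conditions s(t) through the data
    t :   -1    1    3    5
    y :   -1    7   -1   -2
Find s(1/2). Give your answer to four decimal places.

Let M_i = s''(x_i). Step sizes h_i = 2, 2, 2; slopes of the chords Δ_i = (y_(i+1) - y_i)/h_i = 4, -4, -1/2.
  2·M_0 + 8·M_1 + 2·M_2 = 6(Δ_1 - Δ_0) = -48
  2·M_1 + 8·M_2 + 2·M_3 = 6(Δ_2 - Δ_1) = 21
Natural end conditions: M_0 = M_3 = 0.
Solving the tridiagonal system: M_0 = 0, M_1 = -71/10, M_2 = 22/5, M_3 = 0.
On [-1, 1], s(t) = -1 + 191/30·(t + 1) + 0·(t + 1)² - 71/120·(t + 1)³.
With (t + 1) = 3/2: s(1/2) = 2097/320.

6.5531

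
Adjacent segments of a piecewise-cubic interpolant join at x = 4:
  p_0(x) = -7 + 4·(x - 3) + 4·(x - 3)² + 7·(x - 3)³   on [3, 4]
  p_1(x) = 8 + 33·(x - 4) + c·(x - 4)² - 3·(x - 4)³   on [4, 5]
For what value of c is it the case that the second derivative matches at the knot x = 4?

p_0''(x) = 8 + 42·(x - 3), so p_0''(4) = 50. On the right, p_1''(4) = 2c, so c = 25.

25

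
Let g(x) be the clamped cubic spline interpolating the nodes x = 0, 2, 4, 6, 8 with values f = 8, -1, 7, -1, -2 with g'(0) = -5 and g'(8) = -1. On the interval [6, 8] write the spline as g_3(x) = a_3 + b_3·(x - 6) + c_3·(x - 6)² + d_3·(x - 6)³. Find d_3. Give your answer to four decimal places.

Let m_i = g''(x_i). Step sizes h_i = 2, 2, 2, 2; slopes of the chords Δ_i = (y_(i+1) - y_i)/h_i = -9/2, 4, -4, -1/2.
  2·m_0 + 8·m_1 + 2·m_2 = 6(Δ_1 - Δ_0) = 51
  2·m_1 + 8·m_2 + 2·m_3 = 6(Δ_2 - Δ_1) = -48
  2·m_2 + 8·m_3 + 2·m_4 = 6(Δ_3 - Δ_2) = 21
Clamped end conditions give two more equations: 2h_0·m_0 + h_0·m_1 = 6(Δ_0 - g'(0)) = 3 and h_3·m_3 + 2h_3·m_4 = 6(g'(8) - Δ_3) = -3.
Hence m_0 = -59/14, m_1 = 139/14, m_2 = -10, m_3 = 85/14, m_4 = -53/14.
On [6, 8], with g_3(x) = a_3 + b_3·(x - 6) + c_3·(x - 6)² + d_3·(x - 6)³: c_3 = m_3/2 = 85/28, d_3 = (m_4 - m_3)/(6h_3) = -23/28, b_3 = Δ_3 - h_3(2m_3 + m_4)/6 = -23/7.

-0.8214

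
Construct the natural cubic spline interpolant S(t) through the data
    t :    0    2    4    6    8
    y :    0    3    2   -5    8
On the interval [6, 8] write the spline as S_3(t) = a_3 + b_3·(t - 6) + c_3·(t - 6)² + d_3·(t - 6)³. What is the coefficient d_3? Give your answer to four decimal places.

With M_i denoting the second derivative at x_i, h_i = 2, 2, 2, 2, and Δ_i = (y_(i+1) − y_i)/h_i = 3/2, -1/2, -7/2, 13/2:
  2·M_0 + 8·M_1 + 2·M_2 = 6(Δ_1 - Δ_0) = -12
  2·M_1 + 8·M_2 + 2·M_3 = 6(Δ_2 - Δ_1) = -18
  2·M_2 + 8·M_3 + 2·M_4 = 6(Δ_3 - Δ_2) = 60
Natural end conditions: M_0 = M_4 = 0.
Solving the tridiagonal system: M_0 = 0, M_1 = -3/7, M_2 = -30/7, M_3 = 60/7, M_4 = 0.
On [6, 8], with S_3(t) = a_3 + b_3·(t - 6) + c_3·(t - 6)² + d_3·(t - 6)³: c_3 = M_3/2 = 30/7, d_3 = (M_4 - M_3)/(6h_3) = -5/7, b_3 = Δ_3 - h_3(2M_3 + M_4)/6 = 11/14.

-0.7143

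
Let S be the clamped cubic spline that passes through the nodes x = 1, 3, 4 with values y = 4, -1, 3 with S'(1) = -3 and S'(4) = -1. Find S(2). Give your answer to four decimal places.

Write M_i for S''(x_i). With h_i = 2, 1 and divided differences Δ_i = -5/2, 4, the continuity of S' gives the tridiagonal system
  2·M_0 + 6·M_1 + 1·M_2 = 6(Δ_1 - Δ_0) = 39
Clamped end conditions give two more equations: 2h_0·M_0 + h_0·M_1 = 6(Δ_0 - S'(1)) = 3 and h_1·M_1 + 2h_1·M_2 = 6(S'(4) - Δ_1) = -30.
Forward elimination and back-substitution give M_0 = -61/12, M_1 = 35/3, M_2 = -125/6.
On [1, 3], S(x) = 4 - 3·(x - 1) - 61/24·(x - 1)² + 67/48·(x - 1)³.
With (x - 1) = 1: S(2) = -7/48.

-0.1458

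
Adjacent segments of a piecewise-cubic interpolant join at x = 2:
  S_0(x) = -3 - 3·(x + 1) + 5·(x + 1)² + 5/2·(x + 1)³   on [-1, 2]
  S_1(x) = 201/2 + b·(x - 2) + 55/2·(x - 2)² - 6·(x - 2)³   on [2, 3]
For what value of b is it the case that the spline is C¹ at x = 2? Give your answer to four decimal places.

94.5000

S_0'(x) = -3 + 10·(x + 1) + 15/2·(x + 1)², so S_0'(2) = 189/2. On the right, S_1'(2) = b, so b = 189/2.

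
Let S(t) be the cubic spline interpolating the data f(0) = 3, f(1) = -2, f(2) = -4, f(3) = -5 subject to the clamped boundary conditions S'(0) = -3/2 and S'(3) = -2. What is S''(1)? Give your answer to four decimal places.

Let M_i = S''(x_i). Step sizes h_i = 1, 1, 1; slopes of the chords Δ_i = (y_(i+1) - y_i)/h_i = -5, -2, -1.
  1·M_0 + 4·M_1 + 1·M_2 = 6(Δ_1 - Δ_0) = 18
  1·M_1 + 4·M_2 + 1·M_3 = 6(Δ_2 - Δ_1) = 6
Clamped end conditions give two more equations: 2h_0·M_0 + h_0·M_1 = 6(Δ_0 - S'(0)) = -21 and h_2·M_2 + 2h_2·M_3 = 6(S'(3) - Δ_2) = -6.
Solving: M_0 = -218/15, M_1 = 121/15, M_2 = 4/15, M_3 = -47/15.

8.0667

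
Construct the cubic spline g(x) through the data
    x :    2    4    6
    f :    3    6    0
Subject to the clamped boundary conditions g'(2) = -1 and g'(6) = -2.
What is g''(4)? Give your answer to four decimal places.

-6.2500

Write σ_i for g''(x_i). With h_i = 2, 2 and divided differences Δ_i = 3/2, -3, the continuity of g' gives the tridiagonal system
  2·σ_0 + 8·σ_1 + 2·σ_2 = 6(Δ_1 - Δ_0) = -27
Clamped end conditions give two more equations: 2h_0·σ_0 + h_0·σ_1 = 6(Δ_0 - g'(2)) = 15 and h_1·σ_1 + 2h_1·σ_2 = 6(g'(6) - Δ_1) = 6.
Forward elimination and back-substitution give σ_0 = 55/8, σ_1 = -25/4, σ_2 = 37/8.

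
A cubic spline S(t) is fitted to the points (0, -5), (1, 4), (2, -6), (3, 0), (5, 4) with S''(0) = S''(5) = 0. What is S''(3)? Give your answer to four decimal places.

Put σ_i = S'' at the i-th knot. Here h = (1, 1, 1, 2) and Δ = (9, -10, 6, 2), so the interior equations h_(i-1)·σ_(i-1) + 2(h_(i-1)+h_i)·σ_i + h_i·σ_(i+1) = 6(Δ_i − Δ_(i-1)) read
  1·σ_0 + 4·σ_1 + 1·σ_2 = 6(Δ_1 - Δ_0) = -114
  1·σ_1 + 4·σ_2 + 1·σ_3 = 6(Δ_2 - Δ_1) = 96
  1·σ_2 + 6·σ_3 + 2·σ_4 = 6(Δ_3 - Δ_2) = -24
Natural end conditions: σ_0 = σ_4 = 0.
Hence σ_0 = 0, σ_1 = -1611/43, σ_2 = 1542/43, σ_3 = -429/43, σ_4 = 0.

-9.9767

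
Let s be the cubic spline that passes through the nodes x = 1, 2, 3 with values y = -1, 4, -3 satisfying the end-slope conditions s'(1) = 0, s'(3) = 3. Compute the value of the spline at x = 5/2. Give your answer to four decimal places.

-0.1563

Let M_i = s''(x_i). Step sizes h_i = 1, 1; slopes of the chords Δ_i = (y_(i+1) - y_i)/h_i = 5, -7.
  1·M_0 + 4·M_1 + 1·M_2 = 6(Δ_1 - Δ_0) = -72
Clamped end conditions give two more equations: 2h_0·M_0 + h_0·M_1 = 6(Δ_0 - s'(1)) = 30 and h_1·M_1 + 2h_1·M_2 = 6(s'(3) - Δ_1) = 60.
Solving: M_0 = 69/2, M_1 = -39, M_2 = 99/2.
On [2, 3], s(x) = 4 - 9/4·(x - 2) - 39/2·(x - 2)² + 59/4·(x - 2)³.
With (x - 2) = 1/2: s(5/2) = -5/32.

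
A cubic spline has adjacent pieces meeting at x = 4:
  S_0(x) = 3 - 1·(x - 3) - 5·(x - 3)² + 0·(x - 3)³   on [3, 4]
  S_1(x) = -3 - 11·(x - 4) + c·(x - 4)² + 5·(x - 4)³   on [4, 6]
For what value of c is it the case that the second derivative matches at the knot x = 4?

S_0''(x) = -10 + 0·(x - 3), so S_0''(4) = -10. On the right, S_1''(4) = 2c, so c = -5.

-5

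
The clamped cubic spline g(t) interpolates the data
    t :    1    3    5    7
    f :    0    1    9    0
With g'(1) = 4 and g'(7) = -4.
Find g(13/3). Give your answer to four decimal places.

7.2667

With m_i denoting the second derivative at x_i, h_i = 2, 2, 2, and Δ_i = (y_(i+1) − y_i)/h_i = 1/2, 4, -9/2:
  2·m_0 + 8·m_1 + 2·m_2 = 6(Δ_1 - Δ_0) = 21
  2·m_1 + 8·m_2 + 2·m_3 = 6(Δ_2 - Δ_1) = -51
Clamped end conditions give two more equations: 2h_0·m_0 + h_0·m_1 = 6(Δ_0 - g'(1)) = -21 and h_2·m_2 + 2h_2·m_3 = 6(g'(7) - Δ_2) = 3.
Hence m_0 = -133/15, m_1 = 217/30, m_2 = -287/30, m_3 = 83/15.
On [3, 5], g(t) = 1 + 71/30·(t - 3) + 217/60·(t - 3)² - 7/5·(t - 3)³.
With (t - 3) = 4/3: g(13/3) = 109/15.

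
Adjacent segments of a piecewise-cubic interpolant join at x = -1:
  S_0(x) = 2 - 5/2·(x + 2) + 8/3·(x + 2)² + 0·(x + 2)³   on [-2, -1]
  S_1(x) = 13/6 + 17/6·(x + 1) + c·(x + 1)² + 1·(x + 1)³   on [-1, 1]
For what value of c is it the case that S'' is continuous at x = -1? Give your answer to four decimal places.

2.6667

S_0''(x) = 16/3 + 0·(x + 2), so S_0''(-1) = 16/3. On the right, S_1''(-1) = 2c, so c = 8/3.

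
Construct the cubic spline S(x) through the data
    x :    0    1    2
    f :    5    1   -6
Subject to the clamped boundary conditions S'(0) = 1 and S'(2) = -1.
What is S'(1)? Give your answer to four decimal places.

-8.2500

Put σ_i = S'' at the i-th knot. Here h = (1, 1) and Δ = (-4, -7), so the interior equations h_(i-1)·σ_(i-1) + 2(h_(i-1)+h_i)·σ_i + h_i·σ_(i+1) = 6(Δ_i − Δ_(i-1)) read
  1·σ_0 + 4·σ_1 + 1·σ_2 = 6(Δ_1 - Δ_0) = -18
Clamped end conditions give two more equations: 2h_0·σ_0 + h_0·σ_1 = 6(Δ_0 - S'(0)) = -30 and h_1·σ_1 + 2h_1·σ_2 = 6(S'(2) - Δ_1) = 36.
Forward elimination and back-substitution give σ_0 = -23/2, σ_1 = -7, σ_2 = 43/2.
On [1, 2], S'(x) = b_1 + 2c_1·(x - 1) + 3d_1·(x - 1)² with b_1 = Δ_1 - h_1(2σ_1 + σ_2)/6 = -33/4, c_1 = σ_1/2 = -7/2, d_1 = (σ_2 - σ_1)/(6h_1) = 19/4. So S'(1) = -33/4.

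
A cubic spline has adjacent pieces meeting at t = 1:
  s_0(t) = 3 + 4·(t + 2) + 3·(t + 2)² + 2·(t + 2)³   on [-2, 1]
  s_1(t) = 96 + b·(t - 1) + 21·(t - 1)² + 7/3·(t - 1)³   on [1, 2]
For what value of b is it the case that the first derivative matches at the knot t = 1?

s_0'(t) = 4 + 6·(t + 2) + 6·(t + 2)², so s_0'(1) = 76. On the right, s_1'(1) = b, so b = 76.

76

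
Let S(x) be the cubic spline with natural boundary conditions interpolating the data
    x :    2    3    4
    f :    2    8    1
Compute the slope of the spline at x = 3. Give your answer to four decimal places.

-0.5000

With M_i denoting the second derivative at x_i, h_i = 1, 1, and Δ_i = (y_(i+1) − y_i)/h_i = 6, -7:
  1·M_0 + 4·M_1 + 1·M_2 = 6(Δ_1 - Δ_0) = -78
Natural end conditions: M_0 = M_2 = 0.
Solving the tridiagonal system: M_0 = 0, M_1 = -39/2, M_2 = 0.
On [3, 4], S'(x) = b_1 + 2c_1·(x - 3) + 3d_1·(x - 3)² with b_1 = Δ_1 - h_1(2M_1 + M_2)/6 = -1/2, c_1 = M_1/2 = -39/4, d_1 = (M_2 - M_1)/(6h_1) = 13/4. So S'(3) = -1/2.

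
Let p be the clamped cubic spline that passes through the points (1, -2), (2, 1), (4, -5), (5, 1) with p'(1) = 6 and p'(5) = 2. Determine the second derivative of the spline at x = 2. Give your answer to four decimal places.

-10.6857

With σ_i denoting the second derivative at x_i, h_i = 1, 2, 1, and Δ_i = (y_(i+1) − y_i)/h_i = 3, -3, 6:
  1·σ_0 + 6·σ_1 + 2·σ_2 = 6(Δ_1 - Δ_0) = -36
  2·σ_1 + 6·σ_2 + 1·σ_3 = 6(Δ_2 - Δ_1) = 54
Clamped end conditions give two more equations: 2h_0·σ_0 + h_0·σ_1 = 6(Δ_0 - p'(1)) = -18 and h_2·σ_2 + 2h_2·σ_3 = 6(p'(5) - Δ_2) = -24.
Solving the tridiagonal system: σ_0 = -128/35, σ_1 = -374/35, σ_2 = 556/35, σ_3 = -698/35.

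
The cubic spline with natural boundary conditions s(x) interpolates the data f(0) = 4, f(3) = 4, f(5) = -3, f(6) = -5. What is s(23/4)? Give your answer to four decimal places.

With σ_i denoting the second derivative at x_i, h_i = 3, 2, 1, and Δ_i = (y_(i+1) − y_i)/h_i = 0, -7/2, -2:
  3·σ_0 + 10·σ_1 + 2·σ_2 = 6(Δ_1 - Δ_0) = -21
  2·σ_1 + 6·σ_2 + 1·σ_3 = 6(Δ_2 - Δ_1) = 9
Natural end conditions: σ_0 = σ_3 = 0.
Hence σ_0 = 0, σ_1 = -18/7, σ_2 = 33/14, σ_3 = 0.
On [5, 6], s(x) = -3 - 39/14·(x - 5) + 33/28·(x - 5)² - 11/28·(x - 5)³.
With (x - 5) = 3/4: s(23/4) = -8229/1792.

-4.5921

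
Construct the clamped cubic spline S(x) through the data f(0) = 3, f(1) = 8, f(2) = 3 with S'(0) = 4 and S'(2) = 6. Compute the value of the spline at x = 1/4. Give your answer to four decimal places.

Let σ_i = S''(x_i). Step sizes h_i = 1, 1; slopes of the chords Δ_i = (y_(i+1) - y_i)/h_i = 5, -5.
  1·σ_0 + 4·σ_1 + 1·σ_2 = 6(Δ_1 - Δ_0) = -60
Clamped end conditions give two more equations: 2h_0·σ_0 + h_0·σ_1 = 6(Δ_0 - S'(0)) = 6 and h_1·σ_1 + 2h_1·σ_2 = 6(S'(2) - Δ_1) = 66.
Solving: σ_0 = 19, σ_1 = -32, σ_2 = 49.
On [0, 1], S(x) = 3 + 4·x + 19/2·x² - 17/2·x³.
With x = 1/4: S(1/4) = 571/128.

4.4609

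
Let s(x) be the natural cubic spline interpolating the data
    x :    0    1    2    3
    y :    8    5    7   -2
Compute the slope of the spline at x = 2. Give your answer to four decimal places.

-2.4667

Write M_i for s''(x_i). With h_i = 1, 1, 1 and divided differences Δ_i = -3, 2, -9, the continuity of s' gives the tridiagonal system
  1·M_0 + 4·M_1 + 1·M_2 = 6(Δ_1 - Δ_0) = 30
  1·M_1 + 4·M_2 + 1·M_3 = 6(Δ_2 - Δ_1) = -66
Natural end conditions: M_0 = M_3 = 0.
Solving: M_0 = 0, M_1 = 62/5, M_2 = -98/5, M_3 = 0.
On [2, 3], s'(x) = b_2 + 2c_2·(x - 2) + 3d_2·(x - 2)² with b_2 = Δ_2 - h_2(2M_2 + M_3)/6 = -37/15, c_2 = M_2/2 = -49/5, d_2 = (M_3 - M_2)/(6h_2) = 49/15. So s'(2) = -37/15.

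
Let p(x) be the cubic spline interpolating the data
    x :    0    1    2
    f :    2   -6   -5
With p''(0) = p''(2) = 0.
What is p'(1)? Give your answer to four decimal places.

-3.5000

Put M_i = p'' at the i-th knot. Here h = (1, 1) and Δ = (-8, 1), so the interior equations h_(i-1)·M_(i-1) + 2(h_(i-1)+h_i)·M_i + h_i·M_(i+1) = 6(Δ_i − Δ_(i-1)) read
  1·M_0 + 4·M_1 + 1·M_2 = 6(Δ_1 - Δ_0) = 54
Natural end conditions: M_0 = M_2 = 0.
Forward elimination and back-substitution give M_0 = 0, M_1 = 27/2, M_2 = 0.
On [1, 2], p'(x) = b_1 + 2c_1·(x - 1) + 3d_1·(x - 1)² with b_1 = Δ_1 - h_1(2M_1 + M_2)/6 = -7/2, c_1 = M_1/2 = 27/4, d_1 = (M_2 - M_1)/(6h_1) = -9/4. So p'(1) = -7/2.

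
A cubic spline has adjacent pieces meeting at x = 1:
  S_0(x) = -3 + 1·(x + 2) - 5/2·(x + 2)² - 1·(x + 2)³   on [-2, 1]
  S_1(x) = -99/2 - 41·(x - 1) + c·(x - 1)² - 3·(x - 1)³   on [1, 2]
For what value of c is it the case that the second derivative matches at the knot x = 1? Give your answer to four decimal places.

-11.5000

S_0''(x) = -5 - 6·(x + 2), so S_0''(1) = -23. On the right, S_1''(1) = 2c, so c = -23/2.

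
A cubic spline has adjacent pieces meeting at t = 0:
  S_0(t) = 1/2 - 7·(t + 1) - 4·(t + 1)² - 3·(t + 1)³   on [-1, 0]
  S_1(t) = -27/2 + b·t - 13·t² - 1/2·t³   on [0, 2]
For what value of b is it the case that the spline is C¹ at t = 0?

-24

S_0'(t) = -7 - 8·(t + 1) - 9·(t + 1)², so S_0'(0) = -24. On the right, S_1'(0) = b, so b = -24.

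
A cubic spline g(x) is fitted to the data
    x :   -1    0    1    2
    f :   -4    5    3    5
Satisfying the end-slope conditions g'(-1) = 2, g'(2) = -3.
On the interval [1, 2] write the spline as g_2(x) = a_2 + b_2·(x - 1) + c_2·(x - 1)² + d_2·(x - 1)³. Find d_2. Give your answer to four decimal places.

Write M_i for g''(x_i). With h_i = 1, 1, 1 and divided differences Δ_i = 9, -2, 2, the continuity of g' gives the tridiagonal system
  1·M_0 + 4·M_1 + 1·M_2 = 6(Δ_1 - Δ_0) = -66
  1·M_1 + 4·M_2 + 1·M_3 = 6(Δ_2 - Δ_1) = 24
Clamped end conditions give two more equations: 2h_0·M_0 + h_0·M_1 = 6(Δ_0 - g'(-1)) = 42 and h_2·M_2 + 2h_2·M_3 = 6(g'(2) - Δ_2) = -30.
Hence M_0 = 544/15, M_1 = -458/15, M_2 = 298/15, M_3 = -374/15.
On [1, 2], with g_2(x) = a_2 + b_2·(x - 1) + c_2·(x - 1)² + d_2·(x - 1)³: c_2 = M_2/2 = 149/15, d_2 = (M_3 - M_2)/(6h_2) = -112/15, b_2 = Δ_2 - h_2(2M_2 + M_3)/6 = -7/15.

-7.4667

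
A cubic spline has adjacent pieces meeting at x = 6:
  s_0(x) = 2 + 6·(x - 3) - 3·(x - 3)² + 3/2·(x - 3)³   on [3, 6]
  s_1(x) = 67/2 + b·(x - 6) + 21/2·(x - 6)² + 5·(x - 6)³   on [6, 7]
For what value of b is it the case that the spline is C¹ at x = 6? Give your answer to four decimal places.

s_0'(x) = 6 - 6·(x - 3) + 9/2·(x - 3)², so s_0'(6) = 57/2. On the right, s_1'(6) = b, so b = 57/2.

28.5000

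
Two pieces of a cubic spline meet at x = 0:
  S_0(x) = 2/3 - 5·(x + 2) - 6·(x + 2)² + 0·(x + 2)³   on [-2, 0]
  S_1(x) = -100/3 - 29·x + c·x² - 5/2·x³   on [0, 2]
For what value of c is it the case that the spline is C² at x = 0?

-6

S_0''(x) = -12 + 0·(x + 2), so S_0''(0) = -12. On the right, S_1''(0) = 2c, so c = -6.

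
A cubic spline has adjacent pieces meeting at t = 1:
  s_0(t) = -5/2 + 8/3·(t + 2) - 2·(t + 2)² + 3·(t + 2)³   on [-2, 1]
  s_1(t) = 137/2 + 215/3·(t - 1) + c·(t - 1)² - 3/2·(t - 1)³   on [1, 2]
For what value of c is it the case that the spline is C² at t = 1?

s_0''(t) = -4 + 18·(t + 2), so s_0''(1) = 50. On the right, s_1''(1) = 2c, so c = 25.

25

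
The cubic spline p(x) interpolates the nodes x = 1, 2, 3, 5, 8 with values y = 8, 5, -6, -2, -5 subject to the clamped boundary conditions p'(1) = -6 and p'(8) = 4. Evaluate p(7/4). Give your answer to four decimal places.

6.1665

Let M_i = p''(x_i). Step sizes h_i = 1, 1, 2, 3; slopes of the chords Δ_i = (y_(i+1) - y_i)/h_i = -3, -11, 2, -1.
  1·M_0 + 4·M_1 + 1·M_2 = 6(Δ_1 - Δ_0) = -48
  1·M_1 + 6·M_2 + 2·M_3 = 6(Δ_2 - Δ_1) = 78
  2·M_2 + 10·M_3 + 3·M_4 = 6(Δ_3 - Δ_2) = -18
Clamped end conditions give two more equations: 2h_0·M_0 + h_0·M_1 = 6(Δ_0 - p'(1)) = 18 and h_3·M_3 + 2h_3·M_4 = 6(p'(8) - Δ_3) = 30.
Hence M_0 = 259/13, M_1 = -284/13, M_2 = 253/13, M_3 = -110/13, M_4 = 120/13.
On [1, 2], p(x) = 8 - 6·(x - 1) + 259/26·(x - 1)² - 181/26·(x - 1)³.
With (x - 1) = 3/4: p(7/4) = 10261/1664.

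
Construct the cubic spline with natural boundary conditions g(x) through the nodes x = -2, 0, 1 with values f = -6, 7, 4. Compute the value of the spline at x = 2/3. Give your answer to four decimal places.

With M_i denoting the second derivative at x_i, h_i = 2, 1, and Δ_i = (y_(i+1) − y_i)/h_i = 13/2, -3:
  2·M_0 + 6·M_1 + 1·M_2 = 6(Δ_1 - Δ_0) = -57
Natural end conditions: M_0 = M_2 = 0.
Solving: M_0 = 0, M_1 = -19/2, M_2 = 0.
On [0, 1], g(x) = 7 + 1/6·x - 19/4·x² + 19/12·x³.
With x = 2/3: g(2/3) = 443/81.

5.4691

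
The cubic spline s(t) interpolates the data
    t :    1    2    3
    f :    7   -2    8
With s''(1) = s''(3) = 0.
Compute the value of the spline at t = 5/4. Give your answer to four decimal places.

3.6367

With σ_i denoting the second derivative at x_i, h_i = 1, 1, and Δ_i = (y_(i+1) − y_i)/h_i = -9, 10:
  1·σ_0 + 4·σ_1 + 1·σ_2 = 6(Δ_1 - Δ_0) = 114
Natural end conditions: σ_0 = σ_2 = 0.
Solving the tridiagonal system: σ_0 = 0, σ_1 = 57/2, σ_2 = 0.
On [1, 2], s(t) = 7 - 55/4·(t - 1) + 0·(t - 1)² + 19/4·(t - 1)³.
With (t - 1) = 1/4: s(5/4) = 931/256.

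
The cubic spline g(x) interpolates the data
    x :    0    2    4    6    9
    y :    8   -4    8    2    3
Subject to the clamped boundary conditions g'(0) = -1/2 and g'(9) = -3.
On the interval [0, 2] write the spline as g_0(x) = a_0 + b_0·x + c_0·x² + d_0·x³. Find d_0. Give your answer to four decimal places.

Put m_i = g'' at the i-th knot. Here h = (2, 2, 2, 3) and Δ = (-6, 6, -3, 1/3), so the interior equations h_(i-1)·m_(i-1) + 2(h_(i-1)+h_i)·m_i + h_i·m_(i+1) = 6(Δ_i − Δ_(i-1)) read
  2·m_0 + 8·m_1 + 2·m_2 = 6(Δ_1 - Δ_0) = 72
  2·m_1 + 8·m_2 + 2·m_3 = 6(Δ_2 - Δ_1) = -54
  2·m_2 + 10·m_3 + 3·m_4 = 6(Δ_3 - Δ_2) = 20
Clamped end conditions give two more equations: 2h_0·m_0 + h_0·m_1 = 6(Δ_0 - g'(0)) = -33 and h_3·m_3 + 2h_3·m_4 = 6(g'(9) - Δ_3) = -20.
Solving: m_0 = -4511/276, m_1 = 1117/69, m_2 = -3425/276, m_3 = 445/69, m_4 = -905/138.
On [0, 2], with g_0(x) = a_0 + b_0·x + c_0·x² + d_0·x³: c_0 = m_0/2 = -4511/552, d_0 = (m_1 - m_0)/(6h_0) = 2993/1104, b_0 = Δ_0 - h_0(2m_0 + m_1)/6 = -1/2.

2.7111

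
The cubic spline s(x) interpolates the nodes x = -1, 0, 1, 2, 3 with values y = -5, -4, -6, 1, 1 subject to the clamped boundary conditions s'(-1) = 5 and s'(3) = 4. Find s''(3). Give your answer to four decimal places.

22.6786

With M_i denoting the second derivative at x_i, h_i = 1, 1, 1, 1, and Δ_i = (y_(i+1) − y_i)/h_i = 1, -2, 7, 0:
  1·M_0 + 4·M_1 + 1·M_2 = 6(Δ_1 - Δ_0) = -18
  1·M_1 + 4·M_2 + 1·M_3 = 6(Δ_2 - Δ_1) = 54
  1·M_2 + 4·M_3 + 1·M_4 = 6(Δ_3 - Δ_2) = -42
Clamped end conditions give two more equations: 2h_0·M_0 + h_0·M_1 = 6(Δ_0 - s'(-1)) = -24 and h_3·M_3 + 2h_3·M_4 = 6(s'(3) - Δ_3) = 24.
Solving the tridiagonal system: M_0 = -229/28, M_1 = -107/14, M_2 = 83/4, M_3 = -299/14, M_4 = 635/28.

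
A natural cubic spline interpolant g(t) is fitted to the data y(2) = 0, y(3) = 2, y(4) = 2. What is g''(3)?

-3

With M_i denoting the second derivative at x_i, h_i = 1, 1, and Δ_i = (y_(i+1) − y_i)/h_i = 2, 0:
  1·M_0 + 4·M_1 + 1·M_2 = 6(Δ_1 - Δ_0) = -12
Natural end conditions: M_0 = M_2 = 0.
Forward elimination and back-substitution give M_0 = 0, M_1 = -3, M_2 = 0.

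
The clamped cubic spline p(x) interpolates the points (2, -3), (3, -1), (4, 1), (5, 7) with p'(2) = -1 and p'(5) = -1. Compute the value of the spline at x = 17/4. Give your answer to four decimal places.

Write M_i for p''(x_i). With h_i = 1, 1, 1 and divided differences Δ_i = 2, 2, 6, the continuity of p' gives the tridiagonal system
  1·M_0 + 4·M_1 + 1·M_2 = 6(Δ_1 - Δ_0) = 0
  1·M_1 + 4·M_2 + 1·M_3 = 6(Δ_2 - Δ_1) = 24
Clamped end conditions give two more equations: 2h_0·M_0 + h_0·M_1 = 6(Δ_0 - p'(2)) = 18 and h_2·M_2 + 2h_2·M_3 = 6(p'(5) - Δ_2) = -42.
Solving: M_0 = 62/5, M_1 = -34/5, M_2 = 74/5, M_3 = -142/5.
On [4, 5], p(x) = 1 + 29/5·(x - 4) + 37/5·(x - 4)² - 36/5·(x - 4)³.
With (x - 4) = 1/4: p(17/4) = 14/5.

2.8000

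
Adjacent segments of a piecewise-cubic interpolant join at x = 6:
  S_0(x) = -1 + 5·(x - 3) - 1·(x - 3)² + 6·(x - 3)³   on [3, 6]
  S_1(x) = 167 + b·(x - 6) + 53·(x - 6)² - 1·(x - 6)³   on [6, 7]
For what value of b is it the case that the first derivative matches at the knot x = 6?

161

S_0'(x) = 5 - 2·(x - 3) + 18·(x - 3)², so S_0'(6) = 161. On the right, S_1'(6) = b, so b = 161.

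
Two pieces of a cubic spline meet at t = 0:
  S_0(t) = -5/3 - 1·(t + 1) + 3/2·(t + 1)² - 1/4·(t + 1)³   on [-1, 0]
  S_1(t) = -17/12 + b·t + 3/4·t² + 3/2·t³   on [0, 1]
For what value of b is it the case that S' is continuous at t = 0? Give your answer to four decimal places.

S_0'(t) = -1 + 3·(t + 1) - 3/4·(t + 1)², so S_0'(0) = 5/4. On the right, S_1'(0) = b, so b = 5/4.

1.2500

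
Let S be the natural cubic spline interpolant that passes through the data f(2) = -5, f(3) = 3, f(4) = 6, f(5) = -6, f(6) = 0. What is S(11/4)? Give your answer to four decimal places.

0.9824

With σ_i denoting the second derivative at x_i, h_i = 1, 1, 1, 1, and Δ_i = (y_(i+1) − y_i)/h_i = 8, 3, -12, 6:
  1·σ_0 + 4·σ_1 + 1·σ_2 = 6(Δ_1 - Δ_0) = -30
  1·σ_1 + 4·σ_2 + 1·σ_3 = 6(Δ_2 - Δ_1) = -90
  1·σ_2 + 4·σ_3 + 1·σ_4 = 6(Δ_3 - Δ_2) = 108
Natural end conditions: σ_0 = σ_4 = 0.
Forward elimination and back-substitution give σ_0 = 0, σ_1 = 9/28, σ_2 = -219/7, σ_3 = 975/28, σ_4 = 0.
On [2, 3], S(x) = -5 + 445/56·(x - 2) + 0·(x - 2)² + 3/56·(x - 2)³.
With (x - 2) = 3/4: S(11/4) = 503/512.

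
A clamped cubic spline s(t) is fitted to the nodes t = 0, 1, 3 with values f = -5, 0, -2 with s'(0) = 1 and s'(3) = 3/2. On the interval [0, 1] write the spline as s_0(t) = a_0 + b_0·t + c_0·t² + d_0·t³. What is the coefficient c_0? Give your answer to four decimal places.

9.0833

Let σ_i = s''(x_i). Step sizes h_i = 1, 2; slopes of the chords Δ_i = (y_(i+1) - y_i)/h_i = 5, -1.
  1·σ_0 + 6·σ_1 + 2·σ_2 = 6(Δ_1 - Δ_0) = -36
Clamped end conditions give two more equations: 2h_0·σ_0 + h_0·σ_1 = 6(Δ_0 - s'(0)) = 24 and h_1·σ_1 + 2h_1·σ_2 = 6(s'(3) - Δ_1) = 15.
Solving the tridiagonal system: σ_0 = 109/6, σ_1 = -37/3, σ_2 = 119/12.
On [0, 1], with s_0(t) = a_0 + b_0·t + c_0·t² + d_0·t³: c_0 = σ_0/2 = 109/12, d_0 = (σ_1 - σ_0)/(6h_0) = -61/12, b_0 = Δ_0 - h_0(2σ_0 + σ_1)/6 = 1.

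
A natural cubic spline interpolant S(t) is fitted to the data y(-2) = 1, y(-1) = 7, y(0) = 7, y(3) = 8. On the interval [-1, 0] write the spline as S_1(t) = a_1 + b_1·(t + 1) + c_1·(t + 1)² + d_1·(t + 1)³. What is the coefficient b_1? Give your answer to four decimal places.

Let σ_i = S''(x_i). Step sizes h_i = 1, 1, 3; slopes of the chords Δ_i = (y_(i+1) - y_i)/h_i = 6, 0, 1/3.
  1·σ_0 + 4·σ_1 + 1·σ_2 = 6(Δ_1 - Δ_0) = -36
  1·σ_1 + 8·σ_2 + 3·σ_3 = 6(Δ_2 - Δ_1) = 2
Natural end conditions: σ_0 = σ_3 = 0.
Hence σ_0 = 0, σ_1 = -290/31, σ_2 = 44/31, σ_3 = 0.
On [-1, 0], with S_1(t) = a_1 + b_1·(t + 1) + c_1·(t + 1)² + d_1·(t + 1)³: c_1 = σ_1/2 = -145/31, d_1 = (σ_2 - σ_1)/(6h_1) = 167/93, b_1 = Δ_1 - h_1(2σ_1 + σ_2)/6 = 268/93.

2.8817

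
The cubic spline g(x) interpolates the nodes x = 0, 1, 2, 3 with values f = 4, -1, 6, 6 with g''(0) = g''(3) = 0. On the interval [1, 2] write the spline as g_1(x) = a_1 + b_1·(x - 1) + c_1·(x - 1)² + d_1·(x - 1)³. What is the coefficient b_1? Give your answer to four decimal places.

With m_i denoting the second derivative at x_i, h_i = 1, 1, 1, and Δ_i = (y_(i+1) − y_i)/h_i = -5, 7, 0:
  1·m_0 + 4·m_1 + 1·m_2 = 6(Δ_1 - Δ_0) = 72
  1·m_1 + 4·m_2 + 1·m_3 = 6(Δ_2 - Δ_1) = -42
Natural end conditions: m_0 = m_3 = 0.
Solving: m_0 = 0, m_1 = 22, m_2 = -16, m_3 = 0.
On [1, 2], with g_1(x) = a_1 + b_1·(x - 1) + c_1·(x - 1)² + d_1·(x - 1)³: c_1 = m_1/2 = 11, d_1 = (m_2 - m_1)/(6h_1) = -19/3, b_1 = Δ_1 - h_1(2m_1 + m_2)/6 = 7/3.

2.3333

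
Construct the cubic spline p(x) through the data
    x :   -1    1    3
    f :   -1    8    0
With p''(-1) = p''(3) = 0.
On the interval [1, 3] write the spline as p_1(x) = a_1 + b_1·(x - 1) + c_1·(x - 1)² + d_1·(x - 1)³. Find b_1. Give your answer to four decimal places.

0.2500

With M_i denoting the second derivative at x_i, h_i = 2, 2, and Δ_i = (y_(i+1) − y_i)/h_i = 9/2, -4:
  2·M_0 + 8·M_1 + 2·M_2 = 6(Δ_1 - Δ_0) = -51
Natural end conditions: M_0 = M_2 = 0.
Solving the tridiagonal system: M_0 = 0, M_1 = -51/8, M_2 = 0.
On [1, 3], with p_1(x) = a_1 + b_1·(x - 1) + c_1·(x - 1)² + d_1·(x - 1)³: c_1 = M_1/2 = -51/16, d_1 = (M_2 - M_1)/(6h_1) = 17/32, b_1 = Δ_1 - h_1(2M_1 + M_2)/6 = 1/4.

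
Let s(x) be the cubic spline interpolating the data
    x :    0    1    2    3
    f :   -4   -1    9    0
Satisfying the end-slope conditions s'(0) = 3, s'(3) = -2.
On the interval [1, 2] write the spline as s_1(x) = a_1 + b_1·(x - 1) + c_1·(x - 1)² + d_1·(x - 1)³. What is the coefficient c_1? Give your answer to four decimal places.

12.5333

Let M_i = s''(x_i). Step sizes h_i = 1, 1, 1; slopes of the chords Δ_i = (y_(i+1) - y_i)/h_i = 3, 10, -9.
  1·M_0 + 4·M_1 + 1·M_2 = 6(Δ_1 - Δ_0) = 42
  1·M_1 + 4·M_2 + 1·M_3 = 6(Δ_2 - Δ_1) = -114
Clamped end conditions give two more equations: 2h_0·M_0 + h_0·M_1 = 6(Δ_0 - s'(0)) = 0 and h_2·M_2 + 2h_2·M_3 = 6(s'(3) - Δ_2) = 42.
Solving: M_0 = -188/15, M_1 = 376/15, M_2 = -686/15, M_3 = 658/15.
On [1, 2], with s_1(x) = a_1 + b_1·(x - 1) + c_1·(x - 1)² + d_1·(x - 1)³: c_1 = M_1/2 = 188/15, d_1 = (M_2 - M_1)/(6h_1) = -59/5, b_1 = Δ_1 - h_1(2M_1 + M_2)/6 = 139/15.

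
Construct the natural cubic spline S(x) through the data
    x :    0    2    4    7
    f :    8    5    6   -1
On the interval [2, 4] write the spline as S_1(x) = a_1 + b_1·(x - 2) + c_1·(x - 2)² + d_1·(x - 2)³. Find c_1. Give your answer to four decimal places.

1.0132

Write M_i for S''(x_i). With h_i = 2, 2, 3 and divided differences Δ_i = -3/2, 1/2, -7/3, the continuity of S' gives the tridiagonal system
  2·M_0 + 8·M_1 + 2·M_2 = 6(Δ_1 - Δ_0) = 12
  2·M_1 + 10·M_2 + 3·M_3 = 6(Δ_2 - Δ_1) = -17
Natural end conditions: M_0 = M_3 = 0.
Solving the tridiagonal system: M_0 = 0, M_1 = 77/38, M_2 = -40/19, M_3 = 0.
On [2, 4], with S_1(x) = a_1 + b_1·(x - 2) + c_1·(x - 2)² + d_1·(x - 2)³: c_1 = M_1/2 = 77/76, d_1 = (M_2 - M_1)/(6h_1) = -157/456, b_1 = Δ_1 - h_1(2M_1 + M_2)/6 = -17/114.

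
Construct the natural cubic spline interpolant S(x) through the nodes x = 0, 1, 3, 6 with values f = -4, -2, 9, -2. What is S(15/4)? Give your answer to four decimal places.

9.5195

With m_i denoting the second derivative at x_i, h_i = 1, 2, 3, and Δ_i = (y_(i+1) − y_i)/h_i = 2, 11/2, -11/3:
  1·m_0 + 6·m_1 + 2·m_2 = 6(Δ_1 - Δ_0) = 21
  2·m_1 + 10·m_2 + 3·m_3 = 6(Δ_2 - Δ_1) = -55
Natural end conditions: m_0 = m_3 = 0.
Solving the tridiagonal system: m_0 = 0, m_1 = 40/7, m_2 = -93/14, m_3 = 0.
On [3, 6], S(x) = 9 + 125/42·(x - 3) - 93/28·(x - 3)² + 31/84·(x - 3)³.
With (x - 3) = 3/4: S(15/4) = 2437/256.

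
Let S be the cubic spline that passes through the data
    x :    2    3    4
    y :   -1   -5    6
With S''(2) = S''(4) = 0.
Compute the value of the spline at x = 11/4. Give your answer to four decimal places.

Let M_i = S''(x_i). Step sizes h_i = 1, 1; slopes of the chords Δ_i = (y_(i+1) - y_i)/h_i = -4, 11.
  1·M_0 + 4·M_1 + 1·M_2 = 6(Δ_1 - Δ_0) = 90
Natural end conditions: M_0 = M_2 = 0.
Solving: M_0 = 0, M_1 = 45/2, M_2 = 0.
On [2, 3], S(x) = -1 - 31/4·(x - 2) + 0·(x - 2)² + 15/4·(x - 2)³.
With (x - 2) = 3/4: S(11/4) = -1339/256.

-5.2305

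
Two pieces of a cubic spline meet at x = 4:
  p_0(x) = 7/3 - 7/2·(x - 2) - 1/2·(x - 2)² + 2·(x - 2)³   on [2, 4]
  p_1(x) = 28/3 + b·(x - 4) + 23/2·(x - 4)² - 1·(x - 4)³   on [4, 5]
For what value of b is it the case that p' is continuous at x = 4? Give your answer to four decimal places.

18.5000

p_0'(x) = -7/2 - 1·(x - 2) + 6·(x - 2)², so p_0'(4) = 37/2. On the right, p_1'(4) = b, so b = 37/2.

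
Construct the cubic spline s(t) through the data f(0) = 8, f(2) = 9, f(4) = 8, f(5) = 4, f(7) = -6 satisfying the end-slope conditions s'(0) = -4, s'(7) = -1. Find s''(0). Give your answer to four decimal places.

7.8197

With σ_i denoting the second derivative at x_i, h_i = 2, 2, 1, 2, and Δ_i = (y_(i+1) − y_i)/h_i = 1/2, -1/2, -4, -5:
  2·σ_0 + 8·σ_1 + 2·σ_2 = 6(Δ_1 - Δ_0) = -6
  2·σ_1 + 6·σ_2 + 1·σ_3 = 6(Δ_2 - Δ_1) = -21
  1·σ_2 + 6·σ_3 + 2·σ_4 = 6(Δ_3 - Δ_2) = -6
Clamped end conditions give two more equations: 2h_0·σ_0 + h_0·σ_1 = 6(Δ_0 - s'(0)) = 27 and h_3·σ_3 + 2h_3·σ_4 = 6(s'(7) - Δ_3) = 24.
Solving the tridiagonal system: σ_0 = 477/61, σ_1 = -261/122, σ_2 = -138/61, σ_3 = -192/61, σ_4 = 462/61.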